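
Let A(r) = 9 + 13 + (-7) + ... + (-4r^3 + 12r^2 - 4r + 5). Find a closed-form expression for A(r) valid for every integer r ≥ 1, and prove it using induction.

We claim A(r) = -r(r^3 - 2r^2 - 3r - 5) for all r ≥ 1.
Base case (r = 1): A(1) = 9, and the closed form gives 9. They agree.
Inductive step: suppose the statement holds for some k ≥ 1, so A(k) = k(-k^3 + 2k^2 + 3k + 5).
Then A(k+1) = A(k) + (-4k^3 + 8k + 9) = (k(-k^3 + 2k^2 + 3k + 5)) + (-4k^3 + 8k + 9).
Simplifying, A(k+1) = -(k + 1)(k^3 + k^2 - 4k - 9) = -(k+1)((k+1)^3 - 2(k+1)^2 - 3(k+1) - 5),
which is the closed form with r = k+1.
By induction, the statement is established for all r ≥ 1.

A(r) = -r(r^3 - 2r^2 - 3r - 5)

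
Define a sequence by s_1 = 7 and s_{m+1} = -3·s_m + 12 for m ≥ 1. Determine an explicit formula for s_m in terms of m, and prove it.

s_m = 4(-3)^(m - 1) + 3

Computing the first terms: s_1 = 7, s_2 = -9, s_3 = 39. This suggests s_m = 4(-3)^(m - 1) + 3.
Base step (m = 1): the formula gives 7 = 7 = s_1.
Inductive step: suppose the statement holds for some p ≥ 1, so s_p = 4(-3)^(p - 1) + 3.
Then s_{p+1} = -3·s_p + 12 = -3·(4(-3)^(p - 1) + 3) + 12 = 4(-3)^p + 3 = 4(-3)^((p+1) - 1) + 3,
which is the claimed formula at m = p+1.
By induction, the statement is established for all m ≥ 1.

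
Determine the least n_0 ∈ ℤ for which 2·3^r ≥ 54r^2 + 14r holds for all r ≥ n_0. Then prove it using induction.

At r = 6: 1458 < 2028, so the inequality fails and n_0 ≥ 7. We prove 2·3^r ≥ 54r^2 + 14r for all r ≥ 7.
When r = 7: 2·3^r = 4374 and 54r^2 + 14r = 2744, so 4374 ≥ 2744.
Suppose the result is true for r = k, so 2·3^k ≥ 54k^2 + 14k.
Then 2·3^(k + 1) = 3·(2·3^k) ≥ 3·(54k^2 + 14k).
Also, for k ≥ 7 we have 3·(54k^2 + 14k) ≥ 54(k+1)^2 + 14(k+1), since 3·(54k^2 + 14k) − (54(k+1)^2 + 14(k+1)) = 108k^2 - 80k - 68, which is nonnegative for all k ≥ 7.
Combining, 2·3^(k + 1) ≥ 54(k+1)^2 + 14(k+1).
This completes the induction.
Hence the smallest such n_0 is 7.

n_0 = 7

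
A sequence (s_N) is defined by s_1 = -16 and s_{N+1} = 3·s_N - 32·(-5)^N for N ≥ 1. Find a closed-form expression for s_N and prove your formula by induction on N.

Computing the first terms: s_1 = -16, s_2 = 112, s_3 = -464. This suggests s_N = 4(-5)^N + 4·3^(N - 1).
When N = 1: the formula gives -16 = -16 = s_1.
Inductive step: suppose the statement holds for some k ≥ 1, so s_k = 4(-5)^k + 4·3^(k - 1).
Then s_{k+1} = 3·s_k - 32·(-5)^k = 3·(4(-5)^k + 4·3^(k - 1)) - 32·(-5)^k = 4(-5)^(k + 1) + 4·3^k = 4(-5)^(k+1) + 4·3^((k+1) - 1),
which is the claimed formula at N = k+1.
By induction, the statement is established for all N ≥ 1.

s_N = 4(-5)^N + 4·3^(N - 1)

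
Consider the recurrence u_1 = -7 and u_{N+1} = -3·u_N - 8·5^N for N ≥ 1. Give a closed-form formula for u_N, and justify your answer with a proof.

Computing the first terms: u_1 = -7, u_2 = -19, u_3 = -143. This suggests u_N = -2(-3)^(N - 1) - 5^N.
Base step (N = 1): the formula gives -7 = -7 = u_1.
For the inductive step, assume it holds for an arbitrary i ≥ 1, so u_i = -2(-3)^(i - 1) - 5^i.
Then u_{i+1} = -3·u_i - 8·5^i = -3·(-2(-3)^(i - 1) - 5^i) - 8·5^i = -2(-3)^i - 5^(i + 1) = -2(-3)^((i+1) - 1) - 5^(i+1),
which is the claimed formula at N = i+1.
By induction, the statement is established for all N ≥ 1.

u_N = -2(-3)^(N - 1) - 5^N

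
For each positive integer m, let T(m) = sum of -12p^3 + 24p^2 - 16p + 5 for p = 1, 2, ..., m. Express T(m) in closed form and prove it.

We claim T(m) = -m(3m^3 - 2m^2 - m - 1) for all m ≥ 1.
Base step (m = 1): T(1) = 1, and the closed form gives 1. They agree.
Inductive step: assume the claim holds for m = p, so T(p) = p(-3p^3 + 2p^2 + p + 1).
Then T(p+1) = T(p) + (-12p^3 - 12p^2 - 4p + 1) = (p(-3p^3 + 2p^2 + p + 1)) + (-12p^3 - 12p^2 - 4p + 1).
Simplifying, T(p+1) = -(p + 1)(3p^3 + 7p^2 + 4p - 1) = -(p+1)(3(p+1)^3 - 2(p+1)^2 - (p+1) - 1),
which is the closed form with m = p+1.
By the principle of mathematical induction, the result holds for all m ≥ 1.

T(m) = -m(3m^3 - 2m^2 - m - 1)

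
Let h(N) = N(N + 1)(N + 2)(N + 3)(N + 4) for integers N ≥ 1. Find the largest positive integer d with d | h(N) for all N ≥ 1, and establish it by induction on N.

Computing the first values: h(1) = 120 and h(2) = 720; gcd(120, 720) = 120, so d ≤ 120.
We prove 120 | N(N + 1)(N + 2)(N + 3)(N + 4) for all N ≥ 1 by induction on N.
When N = 1: h(1) = 120 = 120·(1), so 120 | h(1).
For the inductive step, assume it holds for an arbitrary k ≥ 1, i.e. 120 | h(k). Then
h(k+1) − h(k) = (k+1)·(k+2)·(k+3)·(k+4)·(k+5) − k·(k+1)·(k+2)·(k+3)·(k+4) = (k+1)·(k+2)·(k+3)·(k+4)·[(k+5) − k] = 5·(k+1)·(k+2)·(k+3)·(k+4). The product of 4 consecutive integers is divisible by (4)! = 24, so h(k+1) − h(k) is divisible by 5·24 = 120. By the inductive hypothesis 120 | h(k), hence 120 | h(k+1).
By induction, the statement is established for all N ≥ 1.
Therefore the largest such d is 120.

d = 120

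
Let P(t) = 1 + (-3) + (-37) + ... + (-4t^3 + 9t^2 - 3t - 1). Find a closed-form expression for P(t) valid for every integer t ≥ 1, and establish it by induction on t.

P(t) = -t(t^3 - t^2 - 2t + 1)

We claim P(t) = -t(t^3 - t^2 - 2t + 1) for all t ≥ 1.
Base step (t = 1): P(1) = 1, and the closed form gives 1. They agree.
Inductive step: assume the claim holds for t = i, so P(i) = i(-i^3 + i^2 + 2i - 1).
Then P(i+1) = P(i) + (-4i^3 - 3i^2 + 3i + 1) = (i(-i^3 + i^2 + 2i - 1)) + (-4i^3 - 3i^2 + 3i + 1).
Simplifying, P(i+1) = -(i + 1)(i^3 + 2i^2 - i - 1) = -(i+1)((i+1)^3 - (i+1)^2 - 2(i+1) + 1),
which is the closed form with t = i+1.
This completes the induction.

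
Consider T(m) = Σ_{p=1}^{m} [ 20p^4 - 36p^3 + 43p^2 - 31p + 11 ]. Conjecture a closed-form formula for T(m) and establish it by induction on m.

We claim T(m) = m(4m^4 + m^3 + 3m^2 - 3m + 2) for all m ≥ 1.
Base case (m = 1): T(1) = 7, and the closed form gives 7. They agree.
Inductive step: assume the claim holds for m = p, so T(p) = p(4p^4 + p^3 + 3p^2 - 3p + 2).
Then T(p+1) = T(p) + (20p^4 + 44p^3 + 55p^2 + 27p + 7) = (p(4p^4 + p^3 + 3p^2 - 3p + 2)) + (20p^4 + 44p^3 + 55p^2 + 27p + 7).
Simplifying, T(p+1) = (p + 1)(4p^4 + 17p^3 + 30p^2 + 22p + 7) = (p+1)(4(p+1)^4 + (p+1)^3 + 3(p+1)^2 - 3(p+1) + 2),
which is the closed form with m = p+1.
By the principle of mathematical induction, the result holds for all m ≥ 1.

T(m) = m(4m^4 + m^3 + 3m^2 - 3m + 2)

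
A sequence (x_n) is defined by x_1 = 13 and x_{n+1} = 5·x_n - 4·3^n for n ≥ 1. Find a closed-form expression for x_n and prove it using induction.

Computing the first terms: x_1 = 13, x_2 = 53, x_3 = 229. This suggests x_n = 2·3^n + 7·5^(n - 1).
Base case (n = 1): the formula gives 13 = 13 = x_1.
Inductive step: suppose the statement holds for some j ≥ 1, so x_j = 2·3^j + 7·5^(j - 1).
Then x_{j+1} = 5·x_j - 4·3^j = 5·(2·3^j + 7·5^(j - 1)) - 4·3^j = 2·3^(j + 1) + 7·5^j = 2·3^(j+1) + 7·5^((j+1) - 1),
which is the claimed formula at n = j+1.
By the principle of mathematical induction, the result holds for all n ≥ 1.

x_n = 2·3^n + 7·5^(n - 1)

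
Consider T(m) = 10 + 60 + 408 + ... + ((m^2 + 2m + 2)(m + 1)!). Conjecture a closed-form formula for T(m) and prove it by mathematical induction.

We claim T(m) = (m + 1)(m + 2)! - 2 for all m ≥ 1.
Base case (m = 1): T(1) = 10, and the closed form gives 10. They agree.
Inductive step: suppose the statement holds for some p ≥ 1, so T(p) = (p + 1)(p + 2)! - 2.
Then T(p+1) = T(p) + ((p^2 + 4p + 5)(p + 2)!) = ((p + 1)(p + 2)! - 2) + ((p^2 + 4p + 5)(p + 2)!).
Simplifying, T(p+1) = ((p+1) + 1)((p+1) + 2)! - 2,
which is the closed form with m = p+1.
By the principle of mathematical induction, the result holds for all m ≥ 1.

T(m) = (m + 1)(m + 2)! - 2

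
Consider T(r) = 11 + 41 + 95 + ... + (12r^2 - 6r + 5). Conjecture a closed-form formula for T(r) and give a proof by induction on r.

T(r) = r(4r^2 + 3r + 4)

We claim T(r) = r(4r^2 + 3r + 4) for all r ≥ 1.
For the base case r = 1: T(1) = 11, and the closed form gives 11. They agree.
For the inductive step, assume it holds for an arbitrary m ≥ 1, so T(m) = m(4m^2 + 3m + 4).
Then T(m+1) = T(m) + (12m^2 + 18m + 11) = (m(4m^2 + 3m + 4)) + (12m^2 + 18m + 11).
Simplifying, T(m+1) = (m + 1)(4m^2 + 11m + 11) = (m+1)(4(m+1)^2 + 3(m+1) + 4),
which is the closed form with r = m+1.
Hence, by induction on r, the claim holds for every r ≥ 1.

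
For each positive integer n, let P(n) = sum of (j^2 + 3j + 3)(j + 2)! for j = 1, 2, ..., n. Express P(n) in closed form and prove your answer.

We claim P(n) = (n + 1)(n + 3)! - 6 for all n ≥ 1.
Base step (n = 1): P(1) = 42, and the closed form gives 42. They agree.
Suppose the result is true for n = j, so P(j) = (j + 1)(j + 3)! - 6.
Then P(j+1) = P(j) + ((j^2 + 5j + 7)(j + 3)!) = ((j + 1)(j + 3)! - 6) + ((j^2 + 5j + 7)(j + 3)!).
Simplifying, P(j+1) = ((j+1) + 1)((j+1) + 3)! - 6,
which is the closed form with n = j+1.
By the principle of mathematical induction, the result holds for all n ≥ 1.

P(n) = (n + 1)(n + 3)! - 6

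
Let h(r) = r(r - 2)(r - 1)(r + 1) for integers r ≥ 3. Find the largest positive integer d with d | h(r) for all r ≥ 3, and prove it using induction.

Computing the first values: h(3) = 24 and h(4) = 120; gcd(24, 120) = 24, so d ≤ 24.
We prove 24 | r(r - 2)(r - 1)(r + 1) for all r ≥ 3 by induction on r.
When r = 3: h(3) = 24 = 24·(1), so 24 | h(3).
Inductive step: assume the claim holds for r = m, i.e. 24 | h(m). Then
h(m+1) − h(m) = (m-1)·m·(m+1)·(m+2) − (m-2)·(m-1)·m·(m+1) = (m-1)·m·(m+1)·[(m+2) − (m-2)] = 4·(m-1)·m·(m+1). The product of 3 consecutive integers is divisible by (3)! = 6, so h(m+1) − h(m) is divisible by 4·6 = 24. By the inductive hypothesis 24 | h(m), hence 24 | h(m+1).
Hence, by induction on r, the claim holds for every r ≥ 3.
Therefore the largest such d is 24.

d = 24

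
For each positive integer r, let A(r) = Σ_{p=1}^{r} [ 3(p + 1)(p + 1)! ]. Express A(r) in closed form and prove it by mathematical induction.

A(r) = 3(r + 2)! - 6

We claim A(r) = 3(r + 2)! - 6 for all r ≥ 1.
When r = 1: A(1) = 12, and the closed form gives 12. They agree.
Inductive step: suppose the statement holds for some p ≥ 1, so A(p) = 3(p + 2)! - 6.
Then A(p+1) = A(p) + (3(p + 2)(p + 2)!) = (3(p + 2)! - 6) + (3(p + 2)(p + 2)!).
Simplifying, A(p+1) = 3((p+1) + 2)! - 6,
which is the closed form with r = p+1.
This completes the induction.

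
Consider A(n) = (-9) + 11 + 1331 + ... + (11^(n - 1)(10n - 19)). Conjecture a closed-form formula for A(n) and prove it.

We claim A(n) = 11^n(n - 2) + 2 for all n ≥ 1.
Base case (n = 1): A(1) = -9, and the closed form gives -9. They agree.
For the inductive step, assume it holds for an arbitrary r ≥ 1, so A(r) = 11^r(r - 2) + 2.
Then A(r+1) = A(r) + (11^r(10r - 9)) = (11^r(r - 2) + 2) + (11^r(10r - 9)).
Simplifying, A(r+1) = 11^(r + 1)r - 11^(r + 1) + 2 = 11^(r+1)((r+1) - 2) + 2,
which is the closed form with n = r+1.
This completes the induction.

A(n) = 11^n(n - 2) + 2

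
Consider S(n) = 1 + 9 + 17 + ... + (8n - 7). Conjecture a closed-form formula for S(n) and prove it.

We claim S(n) = n(4n - 3) for all n ≥ 1.
For the base case n = 1: S(1) = 1, and the closed form gives 1. They agree.
Inductive step: suppose the statement holds for some k ≥ 1, so S(k) = k(4k - 3).
Then S(k+1) = S(k) + (8k + 1) = (k(4k - 3)) + (8k + 1).
Simplifying, S(k+1) = (k + 1)(4k + 1) = (k+1)(4(k+1) - 3),
which is the closed form with n = k+1.
Hence, by induction on n, the claim holds for every n ≥ 1.

S(n) = n(4n - 3)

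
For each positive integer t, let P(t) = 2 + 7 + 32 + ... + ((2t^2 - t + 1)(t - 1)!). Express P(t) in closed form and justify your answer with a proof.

P(t) = (2t + 1)t! - 1

We claim P(t) = (2t + 1)t! - 1 for all t ≥ 1.
Base case (t = 1): P(1) = 2, and the closed form gives 2. They agree.
For the inductive step, assume it holds for an arbitrary i ≥ 1, so P(i) = (2i + 1)i! - 1.
Then P(i+1) = P(i) + ((2i^2 + 3i + 2)i!) = ((2i + 1)i! - 1) + ((2i^2 + 3i + 2)i!).
Simplifying, P(i+1) = (2(i+1) + 1)(i+1)! - 1,
which is the closed form with t = i+1.
By induction, the statement is established for all t ≥ 1.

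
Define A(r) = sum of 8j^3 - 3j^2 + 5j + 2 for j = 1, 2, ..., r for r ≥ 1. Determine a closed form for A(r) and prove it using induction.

A(r) = r(2r^3 + 3r^2 + 3r + 4)

We claim A(r) = r(2r^3 + 3r^2 + 3r + 4) for all r ≥ 1.
For the base case r = 1: A(1) = 12, and the closed form gives 12. They agree.
Suppose the result is true for r = j, so A(j) = j(2j^3 + 3j^2 + 3j + 4).
Then A(j+1) = A(j) + (8j^3 + 21j^2 + 23j + 12) = (j(2j^3 + 3j^2 + 3j + 4)) + (8j^3 + 21j^2 + 23j + 12).
Simplifying, A(j+1) = (j + 1)(2j^3 + 9j^2 + 15j + 12) = (j+1)(2(j+1)^3 + 3(j+1)^2 + 3(j+1) + 4),
which is the closed form with r = j+1.
Hence, by induction on r, the claim holds for every r ≥ 1.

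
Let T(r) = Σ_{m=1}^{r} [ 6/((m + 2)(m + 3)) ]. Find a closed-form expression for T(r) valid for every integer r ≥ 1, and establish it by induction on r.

T(r) = 2r/(r + 3)

We claim T(r) = 2r/(r + 3) for all r ≥ 1.
When r = 1: T(1) = 1/2, and the closed form gives 1/2. They agree.
Inductive step: suppose the statement holds for some m ≥ 1, so T(m) = 2m/(m + 3).
Then T(m+1) = T(m) + (6/((m + 3)(m + 4))) = (2m/(m + 3)) + (6/((m + 3)(m + 4))).
Simplifying, T(m+1) = 2(m + 1)/(m + 4) = 2(m+1)/((m+1) + 3),
which is the closed form with r = m+1.
By the principle of mathematical induction, the result holds for all r ≥ 1.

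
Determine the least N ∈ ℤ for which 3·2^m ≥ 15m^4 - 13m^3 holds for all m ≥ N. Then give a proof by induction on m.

N = 20

At m = 19: 1572864 < 1865648, so the inequality fails and N ≥ 20. We prove 3·2^m ≥ 15m^4 - 13m^3 for all m ≥ 20.
When m = 20: 3·2^m = 3145728 and 15m^4 - 13m^3 = 2296000, so 3145728 ≥ 2296000.
Inductive step: suppose the statement holds for some j ≥ 20, so 3·2^j ≥ 15j^4 - 13j^3.
Then 3·2^(j + 1) = 2·(3·2^j) ≥ 2·(15j^4 - 13j^3).
Also, for j ≥ 20 we have 2·(15j^4 - 13j^3) ≥ 15(j+1)^4 - 13(j+1)^3, since 2·(15j^4 - 13j^3) − (15(j+1)^4 - 13(j+1)^3) = 15j^4 - 73j^3 - 51j^2 - 21j - 2, which is nonnegative for all j ≥ 20.
Combining, 3·2^(j + 1) ≥ 15(j+1)^4 - 13(j+1)^3.
Hence, by induction on m, the claim holds for every m ≥ 20.
Hence the smallest such N is 20.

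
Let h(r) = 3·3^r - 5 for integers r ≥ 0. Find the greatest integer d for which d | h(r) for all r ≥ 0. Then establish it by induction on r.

d = 2

Computing the first values: h(0) = -2 and h(1) = 4; gcd(-2, 4) = 2, so d ≤ 2.
We prove 2 | 3·3^r - 5 for all r ≥ 0 by induction on r.
When r = 0: h(0) = -2 = 2·(-1), so 2 | h(0).
Suppose the result is true for r = i, i.e. 2 | h(i). Then
h(i+1) = 3·3^(i+1) - 5 = 3·(3·3^i - 5) + 10 = 3·h(i) + 10. The first term is divisible by 2 by the inductive hypothesis, and 10 is divisible by 2. Hence 2 | h(i+1).
This completes the induction.
Therefore the largest such d is 2.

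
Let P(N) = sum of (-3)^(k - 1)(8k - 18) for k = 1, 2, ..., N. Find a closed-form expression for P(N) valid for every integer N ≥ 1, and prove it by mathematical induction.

P(N) = 2(-3)^N(-N + 2) - 4

We claim P(N) = 2(-3)^N(-N + 2) - 4 for all N ≥ 1.
For the base case N = 1: P(1) = -10, and the closed form gives -10. They agree.
Suppose the result is true for N = k, so P(k) = 2(-3)^k(-k + 2) - 4.
Then P(k+1) = P(k) + ((-3)^k(8k - 10)) = (2(-3)^k(-k + 2) - 4) + ((-3)^k(8k - 10)).
Simplifying, P(k+1) = 6(-3)^k·k - 6(-3)^k - 4 = 2(-3)^(k+1)(-(k+1) + 2) - 4,
which is the closed form with N = k+1.
By induction, the statement is established for all N ≥ 1.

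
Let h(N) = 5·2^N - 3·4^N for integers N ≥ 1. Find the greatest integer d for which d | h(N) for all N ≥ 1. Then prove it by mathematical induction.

d = 2

Computing the first values: h(1) = -2 and h(2) = -28; gcd(-2, -28) = 2, so d ≤ 2.
We prove 2 | 5·2^N - 3·4^N for all N ≥ 1 by induction on N.
For the base case N = 1: h(1) = -2 = 2·(-1), so 2 | h(1).
Inductive step: suppose the statement holds for some j ≥ 1, i.e. 2 | h(j). Then
h(j+1) − 4·h(j) = (5·2^(j+1) - 3·4^(j+1)) − 4·(5·2^j - 3·4^j) = (5)·2^j·(2 − 4) = (-10)·2^j. Since 2 | h(j) by the inductive hypothesis, 2 | 4·h(j); and 2 | -10 since -10 = 2·-5. Therefore 2 | h(j+1).
By induction, the statement is established for all N ≥ 1.
Therefore the largest such d is 2.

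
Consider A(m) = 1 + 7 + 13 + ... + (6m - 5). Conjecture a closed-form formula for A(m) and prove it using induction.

We claim A(m) = m(3m - 2) for all m ≥ 1.
Base step (m = 1): A(1) = 1, and the closed form gives 1. They agree.
Inductive step: suppose the statement holds for some i ≥ 1, so A(i) = i(3i - 2).
Then A(i+1) = A(i) + (6i + 1) = (i(3i - 2)) + (6i + 1).
Simplifying, A(i+1) = (i + 1)(3i + 1) = (i+1)(3(i+1) - 2),
which is the closed form with m = i+1.
By induction, the statement is established for all m ≥ 1.

A(m) = m(3m - 2)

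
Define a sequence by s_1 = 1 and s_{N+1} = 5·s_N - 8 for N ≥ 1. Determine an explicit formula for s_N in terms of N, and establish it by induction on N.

s_N = -5^(N - 1) + 2

Computing the first terms: s_1 = 1, s_2 = -3, s_3 = -23. This suggests s_N = -5^(N - 1) + 2.
When N = 1: the formula gives 1 = 1 = s_1.
Inductive step: suppose the statement holds for some m ≥ 1, so s_m = -5^(m - 1) + 2.
Then s_{m+1} = 5·s_m - 8 = 5·(-5^(m - 1) + 2) - 8 = -5^m + 2 = -5^((m+1) - 1) + 2,
which is the claimed formula at N = m+1.
Hence, by induction on N, the claim holds for every N ≥ 1.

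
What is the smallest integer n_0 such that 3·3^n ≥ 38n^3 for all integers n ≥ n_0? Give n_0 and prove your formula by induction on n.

At n = 7: 6561 < 13034, so the inequality fails and n_0 ≥ 8. We prove 3·3^n ≥ 38n^3 for all n ≥ 8.
Base step (n = 8): 3·3^n = 19683 and 38n^3 = 19456, so 19683 ≥ 19456.
Suppose the result is true for n = i, so 3·3^i ≥ 38i^3.
Then 3·3^(i + 1) = 3·(3·3^i) ≥ 3·(38i^3).
Also, for i ≥ 8 we have 3·(38i^3) ≥ 38(i+1)^3, since 3 ≥ (1 + 1/i)^3 for all i ≥ 8.
Combining, 3·3^(i + 1) ≥ 38(i+1)^3.
By the principle of mathematical induction, the result holds for all n ≥ 8.
Hence the smallest such n_0 is 8.

n_0 = 8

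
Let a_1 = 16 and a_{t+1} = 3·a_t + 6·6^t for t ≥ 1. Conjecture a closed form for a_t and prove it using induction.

Computing the first terms: a_1 = 16, a_2 = 84, a_3 = 468. This suggests a_t = 4·3^(t - 1) + 2·6^t.
Base case (t = 1): the formula gives 16 = 16 = a_1.
Inductive step: assume the claim holds for t = i, so a_i = 4·3^(i - 1) + 2·6^i.
Then a_{i+1} = 3·a_i + 6·6^i = 3·(4·3^(i - 1) + 2·6^i) + 6·6^i = 4·3^i + 2·6^(i + 1) = 4·3^((i+1) - 1) + 2·6^(i+1),
which is the claimed formula at t = i+1.
By induction, the statement is established for all t ≥ 1.

a_t = 4·3^(t - 1) + 2·6^t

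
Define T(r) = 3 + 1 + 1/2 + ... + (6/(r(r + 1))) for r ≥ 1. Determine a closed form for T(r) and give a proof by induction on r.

We claim T(r) = 6r/(r + 1) for all r ≥ 1.
Base case (r = 1): T(1) = 3, and the closed form gives 3. They agree.
Inductive step: assume the claim holds for r = k, so T(k) = 6k/(k + 1).
Then T(k+1) = T(k) + (6/((k + 1)(k + 2))) = (6k/(k + 1)) + (6/((k + 1)(k + 2))).
Simplifying, T(k+1) = 6(k + 1)/(k + 2) = 6(k+1)/((k+1) + 1),
which is the closed form with r = k+1.
Hence, by induction on r, the claim holds for every r ≥ 1.

T(r) = 6r/(r + 1)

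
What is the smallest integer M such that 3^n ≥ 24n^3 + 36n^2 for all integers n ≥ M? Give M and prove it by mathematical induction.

At n = 9: 19683 < 20412, so the inequality fails and M ≥ 10. We prove 3^n ≥ 24n^3 + 36n^2 for all n ≥ 10.
Base step (n = 10): 3^n = 59049 and 24n^3 + 36n^2 = 27600, so 59049 ≥ 27600.
For the inductive step, assume it holds for an arbitrary m ≥ 10, so 3^m ≥ 24m^3 + 36m^2.
Then 3^(m + 1) = 3·(3^m) ≥ 3·(24m^3 + 36m^2).
Also, for m ≥ 10 we have 3·(24m^3 + 36m^2) ≥ 24(m+1)^3 + 36(m+1)^2, since 3·(24m^3 + 36m^2) − (24(m+1)^3 + 36(m+1)^2) = 48m^3 - 144m - 60, which is nonnegative for all m ≥ 10.
Combining, 3^(m + 1) ≥ 24(m+1)^3 + 36(m+1)^2.
Hence, by induction on n, the claim holds for every n ≥ 10.
Hence the smallest such M is 10.

M = 10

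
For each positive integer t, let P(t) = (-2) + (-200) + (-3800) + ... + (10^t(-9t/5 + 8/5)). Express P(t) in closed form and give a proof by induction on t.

P(t) = 2·10^t(-t + 1) - 2

We claim P(t) = 2·10^t(-t + 1) - 2 for all t ≥ 1.
For the base case t = 1: P(1) = -2, and the closed form gives -2. They agree.
For the inductive step, assume it holds for an arbitrary p ≥ 1, so P(p) = 2·10^p(-p + 1) - 2.
Then P(p+1) = P(p) + (10^p(-18p - 2)) = (2·10^p(-p + 1) - 2) + (10^p(-18p - 2)).
Simplifying, P(p+1) = -20·10^p·p - 2 = 2·10^(p+1)(-(p+1) + 1) - 2,
which is the closed form with t = p+1.
Hence, by induction on t, the claim holds for every t ≥ 1.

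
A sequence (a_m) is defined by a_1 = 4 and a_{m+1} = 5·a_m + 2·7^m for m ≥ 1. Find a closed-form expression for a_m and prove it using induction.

a_m = -3·5^(m - 1) + 7^m

Computing the first terms: a_1 = 4, a_2 = 34, a_3 = 268. This suggests a_m = -3·5^(m - 1) + 7^m.
When m = 1: the formula gives 4 = 4 = a_1.
Suppose the result is true for m = r, so a_r = -3·5^(r - 1) + 7^r.
Then a_{r+1} = 5·a_r + 2·7^r = 5·(-3·5^(r - 1) + 7^r) + 2·7^r = -3·5^r + 7^(r + 1) = -3·5^((r+1) - 1) + 7^(r+1),
which is the claimed formula at m = r+1.
By induction, the statement is established for all m ≥ 1.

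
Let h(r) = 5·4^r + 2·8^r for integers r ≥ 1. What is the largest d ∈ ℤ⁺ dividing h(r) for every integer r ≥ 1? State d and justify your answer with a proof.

d = 4

Computing the first values: h(1) = 36 and h(2) = 208; gcd(36, 208) = 4, so d ≤ 4.
We prove 4 | 5·4^r + 2·8^r for all r ≥ 1 by induction on r.
When r = 1: h(1) = 36 = 4·(9), so 4 | h(1).
For the inductive step, assume it holds for an arbitrary k ≥ 1, i.e. 4 | h(k). Then
h(k+1) − 8·h(k) = (5·4^(k+1) + 2·8^(k+1)) − 8·(5·4^k + 2·8^k) = (5)·4^k·(4 − 8) = (-20)·4^k. Since 4 | h(k) by the inductive hypothesis, 4 | 8·h(k); and 4 | -20 since -20 = 4·-5. Therefore 4 | h(k+1).
This completes the induction.
Therefore the largest such d is 4.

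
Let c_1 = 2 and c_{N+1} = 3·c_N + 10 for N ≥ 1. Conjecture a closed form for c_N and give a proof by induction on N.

Computing the first terms: c_1 = 2, c_2 = 16, c_3 = 58. This suggests c_N = 7·3^(N - 1) - 5.
When N = 1: the formula gives 2 = 2 = c_1.
Suppose the result is true for N = k, so c_k = 7·3^(k - 1) - 5.
Then c_{k+1} = 3·c_k + 10 = 3·(7·3^(k - 1) - 5) + 10 = 7·3^k - 5 = 7·3^((k+1) - 1) - 5,
which is the claimed formula at N = k+1.
Hence, by induction on N, the claim holds for every N ≥ 1.

c_N = 7·3^(N - 1) - 5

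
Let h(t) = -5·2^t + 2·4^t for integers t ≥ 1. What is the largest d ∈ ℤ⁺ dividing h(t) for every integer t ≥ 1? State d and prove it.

d = 2

Computing the first values: h(1) = -2 and h(2) = 12; gcd(-2, 12) = 2, so d ≤ 2.
We prove 2 | -5·2^t + 2·4^t for all t ≥ 1 by induction on t.
When t = 1: h(1) = -2 = 2·(-1), so 2 | h(1).
Inductive step: suppose the statement holds for some m ≥ 1, i.e. 2 | h(m). Then
h(m+1) − 4·h(m) = (-5·2^(m+1) + 2·4^(m+1)) − 4·(-5·2^m + 2·4^m) = (-5)·2^m·(2 − 4) = (10)·2^m. Since 2 | h(m) by the inductive hypothesis, 2 | 4·h(m); and 2 | 10 since 10 = 2·5. Therefore 2 | h(m+1).
Hence, by induction on t, the claim holds for every t ≥ 1.
Therefore the largest such d is 2.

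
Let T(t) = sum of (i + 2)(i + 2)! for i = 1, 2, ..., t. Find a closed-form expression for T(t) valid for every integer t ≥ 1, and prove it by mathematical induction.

We claim T(t) = (t + 3)! - 6 for all t ≥ 1.
Base step (t = 1): T(1) = 18, and the closed form gives 18. They agree.
Inductive step: suppose the statement holds for some i ≥ 1, so T(i) = (i + 3)! - 6.
Then T(i+1) = T(i) + ((i + 3)(i + 3)!) = ((i + 3)! - 6) + ((i + 3)(i + 3)!).
Simplifying, T(i+1) = ((i+1) + 3)! - 6,
which is the closed form with t = i+1.
This completes the induction.

T(t) = (t + 3)! - 6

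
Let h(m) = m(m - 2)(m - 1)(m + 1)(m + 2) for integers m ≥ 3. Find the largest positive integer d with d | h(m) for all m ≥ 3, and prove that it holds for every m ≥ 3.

Computing the first values: h(3) = 120 and h(4) = 720; gcd(120, 720) = 120, so d ≤ 120.
We prove 120 | m(m - 2)(m - 1)(m + 1)(m + 2) for all m ≥ 3 by induction on m.
Base case (m = 3): h(3) = 120 = 120·(1), so 120 | h(3).
Inductive step: suppose the statement holds for some r ≥ 3, i.e. 120 | h(r). Then
h(r+1) − h(r) = (r-1)·r·(r+1)·(r+2)·(r+3) − (r-2)·(r-1)·r·(r+1)·(r+2) = (r-1)·r·(r+1)·(r+2)·[(r+3) − (r-2)] = 5·(r-1)·r·(r+1)·(r+2). The product of 4 consecutive integers is divisible by (4)! = 24, so h(r+1) − h(r) is divisible by 5·24 = 120. By the inductive hypothesis 120 | h(r), hence 120 | h(r+1).
By the principle of mathematical induction, the result holds for all m ≥ 3.
Therefore the largest such d is 120.

d = 120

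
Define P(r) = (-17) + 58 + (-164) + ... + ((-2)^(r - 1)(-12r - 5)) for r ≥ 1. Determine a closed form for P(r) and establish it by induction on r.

We claim P(r) = (-2)^r(4r + 3) - 3 for all r ≥ 1.
For the base case r = 1: P(1) = -17, and the closed form gives -17. They agree.
For the inductive step, assume it holds for an arbitrary m ≥ 1, so P(m) = (-2)^m(4m + 3) - 3.
Then P(m+1) = P(m) + ((-2)^m(-12m - 17)) = ((-2)^m(4m + 3) - 3) + ((-2)^m(-12m - 17)).
Simplifying, P(m+1) = -8(-2)^m·m - 14(-2)^m - 3 = (-2)^(m+1)(4(m+1) + 3) - 3,
which is the closed form with r = m+1.
Hence, by induction on r, the claim holds for every r ≥ 1.

P(r) = (-2)^r(4r + 3) - 3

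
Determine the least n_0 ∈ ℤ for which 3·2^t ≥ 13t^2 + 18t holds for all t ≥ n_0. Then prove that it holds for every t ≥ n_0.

At t = 8: 768 < 976, so the inequality fails and n_0 ≥ 9. We prove 3·2^t ≥ 13t^2 + 18t for all t ≥ 9.
For the base case t = 9: 3·2^t = 1536 and 13t^2 + 18t = 1215, so 1536 ≥ 1215.
Suppose the result is true for t = k, so 3·2^k ≥ 13k^2 + 18k.
Then 3·2^(k + 1) = 2·(3·2^k) ≥ 2·(13k^2 + 18k).
Also, for k ≥ 9 we have 2·(13k^2 + 18k) ≥ 13(k+1)^2 + 18(k+1), since 2·(13k^2 + 18k) − (13(k+1)^2 + 18(k+1)) = 13k^2 - 8k - 31, which is nonnegative for all k ≥ 9.
Combining, 3·2^(k + 1) ≥ 13(k+1)^2 + 18(k+1).
Hence, by induction on t, the claim holds for every t ≥ 9.
Hence the smallest such n_0 is 9.

n_0 = 9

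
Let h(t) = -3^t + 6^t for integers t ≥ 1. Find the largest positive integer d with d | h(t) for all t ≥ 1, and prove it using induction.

Computing the first values: h(1) = 3 and h(2) = 27; gcd(3, 27) = 3, so d ≤ 3.
We prove 3 | -3^t + 6^t for all t ≥ 1 by induction on t.
Base step (t = 1): h(1) = 3 = 3·(1), so 3 | h(1).
Inductive step: suppose the statement holds for some m ≥ 1, i.e. 3 | h(m). Then
6^{m+1} − 3^{m+1} = 6·6^m − 3·3^m = 6·(6^m − 3^m) + (3)·3^m. The first term is divisible by 3 by the inductive hypothesis, and the second term (3)·3^m is divisible by 3 since 3 | 3. Hence 3 | h(m+1).
By the principle of mathematical induction, the result holds for all t ≥ 1.
Therefore the largest such d is 3.

d = 3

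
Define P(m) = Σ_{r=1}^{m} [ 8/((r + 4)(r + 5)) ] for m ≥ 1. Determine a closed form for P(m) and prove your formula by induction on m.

P(m) = 8m/(5(m + 5))

We claim P(m) = 8m/(5(m + 5)) for all m ≥ 1.
Base step (m = 1): P(1) = 4/15, and the closed form gives 4/15. They agree.
Inductive step: assume the claim holds for m = r, so P(r) = 8r/(5(r + 5)).
Then P(r+1) = P(r) + (8/((r + 5)(r + 6))) = (8r/(5(r + 5))) + (8/((r + 5)(r + 6))).
Simplifying, P(r+1) = 8(r + 1)/(5(r + 6)) = 8(r+1)/(5((r+1) + 5)),
which is the closed form with m = r+1.
By induction, the statement is established for all m ≥ 1.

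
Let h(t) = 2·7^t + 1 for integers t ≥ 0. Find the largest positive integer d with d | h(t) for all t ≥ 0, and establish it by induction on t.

Computing the first values: h(0) = 3 and h(1) = 15; gcd(3, 15) = 3, so d ≤ 3.
We prove 3 | 2·7^t + 1 for all t ≥ 0 by induction on t.
Base step (t = 0): h(0) = 3 = 3·(1), so 3 | h(0).
For the inductive step, assume it holds for an arbitrary j ≥ 0, i.e. 3 | h(j). Then
h(j+1) = 2·7^(j+1) + 1 = 7·(2·7^j + 1) - 6 = 7·h(j) - 6. The first term is divisible by 3 by the inductive hypothesis, and -6 is divisible by 3. Hence 3 | h(j+1).
Hence, by induction on t, the claim holds for every t ≥ 0.
Therefore the largest such d is 3.

d = 3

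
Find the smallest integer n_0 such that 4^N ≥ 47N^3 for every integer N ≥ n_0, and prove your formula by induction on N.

At N = 6: 4096 < 10152, so the inequality fails and n_0 ≥ 7. We prove 4^N ≥ 47N^3 for all N ≥ 7.
Base case (N = 7): 4^N = 16384 and 47N^3 = 16121, so 16384 ≥ 16121.
Suppose the result is true for N = m, so 4^m ≥ 47m^3.
Then 4^(m + 1) = 4·(4^m) ≥ 4·(47m^3).
Also, for m ≥ 7 we have 4·(47m^3) ≥ 47(m+1)^3, since 4 ≥ (1 + 1/m)^3 for all m ≥ 7.
Combining, 4^(m + 1) ≥ 47(m+1)^3.
By the principle of mathematical induction, the result holds for all N ≥ 7.
Hence the smallest such n_0 is 7.

n_0 = 7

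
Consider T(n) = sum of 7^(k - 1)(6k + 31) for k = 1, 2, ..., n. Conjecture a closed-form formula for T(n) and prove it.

T(n) = 7^n(n + 5) - 5

We claim T(n) = 7^n(n + 5) - 5 for all n ≥ 1.
Base step (n = 1): T(1) = 37, and the closed form gives 37. They agree.
Inductive step: assume the claim holds for n = k, so T(k) = 7^k(k + 5) - 5.
Then T(k+1) = T(k) + (7^k(6k + 37)) = (7^k(k + 5) - 5) + (7^k(6k + 37)).
Simplifying, T(k+1) = 7·7^k·k + 42·7^k - 5 = 7^(k+1)((k+1) + 5) - 5,
which is the closed form with n = k+1.
By the principle of mathematical induction, the result holds for all n ≥ 1.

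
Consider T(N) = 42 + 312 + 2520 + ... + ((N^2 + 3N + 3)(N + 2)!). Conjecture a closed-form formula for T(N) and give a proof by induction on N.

We claim T(N) = (N + 1)(N + 3)! - 6 for all N ≥ 1.
Base case (N = 1): T(1) = 42, and the closed form gives 42. They agree.
Inductive step: suppose the statement holds for some i ≥ 1, so T(i) = (i + 1)(i + 3)! - 6.
Then T(i+1) = T(i) + ((i^2 + 5i + 7)(i + 3)!) = ((i + 1)(i + 3)! - 6) + ((i^2 + 5i + 7)(i + 3)!).
Simplifying, T(i+1) = ((i+1) + 1)((i+1) + 3)! - 6,
which is the closed form with N = i+1.
By the principle of mathematical induction, the result holds for all N ≥ 1.

T(N) = (N + 1)(N + 3)! - 6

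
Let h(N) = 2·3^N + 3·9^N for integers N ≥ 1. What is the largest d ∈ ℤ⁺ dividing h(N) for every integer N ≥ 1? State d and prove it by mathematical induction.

Computing the first values: h(1) = 33 and h(2) = 261; gcd(33, 261) = 3, so d ≤ 3.
We prove 3 | 2·3^N + 3·9^N for all N ≥ 1 by induction on N.
When N = 1: h(1) = 33 = 3·(11), so 3 | h(1).
Inductive step: suppose the statement holds for some p ≥ 1, i.e. 3 | h(p). Then
h(p+1) − 9·h(p) = (2·3^(p+1) + 3·9^(p+1)) − 9·(2·3^p + 3·9^p) = (2)·3^p·(3 − 9) = (-12)·3^p. Since 3 | h(p) by the inductive hypothesis, 3 | 9·h(p); and 3 | -12 since -12 = 3·-4. Therefore 3 | h(p+1).
This completes the induction.
Therefore the largest such d is 3.

d = 3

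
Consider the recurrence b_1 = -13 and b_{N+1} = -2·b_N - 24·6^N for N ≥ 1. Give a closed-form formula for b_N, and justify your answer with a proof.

Computing the first terms: b_1 = -13, b_2 = -118, b_3 = -628. This suggests b_N = 5(-2)^(N - 1) - 3·6^N.
Base step (N = 1): the formula gives -13 = -13 = b_1.
Inductive step: suppose the statement holds for some r ≥ 1, so b_r = 5(-2)^(r - 1) - 3·6^r.
Then b_{r+1} = -2·b_r - 24·6^r = -2·(5(-2)^(r - 1) - 3·6^r) - 24·6^r = 5(-2)^r - 3·6^(r + 1) = 5(-2)^((r+1) - 1) - 3·6^(r+1),
which is the claimed formula at N = r+1.
By induction, the statement is established for all N ≥ 1.

b_N = 5(-2)^(N - 1) - 3·6^N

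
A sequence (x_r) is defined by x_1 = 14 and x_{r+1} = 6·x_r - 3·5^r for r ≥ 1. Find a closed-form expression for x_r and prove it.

x_r = 3·5^r - 6^(r - 1)

Computing the first terms: x_1 = 14, x_2 = 69, x_3 = 339. This suggests x_r = 3·5^r - 6^(r - 1).
For the base case r = 1: the formula gives 14 = 14 = x_1.
Inductive step: suppose the statement holds for some p ≥ 1, so x_p = 3·5^p - 6^(p - 1).
Then x_{p+1} = 6·x_p - 3·5^p = 6·(3·5^p - 6^(p - 1)) - 3·5^p = 3·5^(p + 1) - 6^p = 3·5^(p+1) - 6^((p+1) - 1),
which is the claimed formula at r = p+1.
By induction, the statement is established for all r ≥ 1.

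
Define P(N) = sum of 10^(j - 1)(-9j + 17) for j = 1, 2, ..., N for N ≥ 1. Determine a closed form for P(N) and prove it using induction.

We claim P(N) = 10^N(-N + 2) - 2 for all N ≥ 1.
Base case (N = 1): P(1) = 8, and the closed form gives 8. They agree.
Inductive step: suppose the statement holds for some j ≥ 1, so P(j) = 10^j(-j + 2) - 2.
Then P(j+1) = P(j) + (10^j(-9j + 8)) = (10^j(-j + 2) - 2) + (10^j(-9j + 8)).
Simplifying, P(j+1) = -10·10^j·j + 10·10^j - 2 = 10^(j+1)(-(j+1) + 2) - 2,
which is the closed form with N = j+1.
By the principle of mathematical induction, the result holds for all N ≥ 1.

P(N) = 10^N(-N + 2) - 2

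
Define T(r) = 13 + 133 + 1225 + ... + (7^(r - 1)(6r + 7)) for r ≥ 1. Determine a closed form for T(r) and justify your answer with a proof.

T(r) = 7^r(r + 1) - 1

We claim T(r) = 7^r(r + 1) - 1 for all r ≥ 1.
For the base case r = 1: T(1) = 13, and the closed form gives 13. They agree.
Inductive step: assume the claim holds for r = p, so T(p) = 7^p(p + 1) - 1.
Then T(p+1) = T(p) + (7^p(6p + 13)) = (7^p(p + 1) - 1) + (7^p(6p + 13)).
Simplifying, T(p+1) = 7·7^p·p + 14·7^p - 1 = 7^(p+1)((p+1) + 1) - 1,
which is the closed form with r = p+1.
By the principle of mathematical induction, the result holds for all r ≥ 1.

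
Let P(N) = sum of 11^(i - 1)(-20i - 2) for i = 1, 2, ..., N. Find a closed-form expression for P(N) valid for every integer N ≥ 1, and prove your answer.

We claim P(N) = -2·11^N·N for all N ≥ 1.
For the base case N = 1: P(1) = -22, and the closed form gives -22. They agree.
Suppose the result is true for N = i, so P(i) = -2·11^i·i.
Then P(i+1) = P(i) + (11^i(-20i - 22)) = (-2·11^i·i) + (11^i(-20i - 22)).
Simplifying, P(i+1) = 22·11^i(-i - 1) = -2·11^(i+1)·(i+1),
which is the closed form with N = i+1.
By induction, the statement is established for all N ≥ 1.

P(N) = -2·11^N·N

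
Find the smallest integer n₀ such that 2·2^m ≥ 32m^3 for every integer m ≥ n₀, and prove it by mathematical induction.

n₀ = 16

At m = 15: 65536 < 108000, so the inequality fails and n₀ ≥ 16. We prove 2·2^m ≥ 32m^3 for all m ≥ 16.
When m = 16: 2·2^m = 131072 and 32m^3 = 131072, so 131072 ≥ 131072.
For the inductive step, assume it holds for an arbitrary j ≥ 16, so 2·2^j ≥ 32j^3.
Then 2·2^(j + 1) = 2·(2·2^j) ≥ 2·(32j^3).
Also, for j ≥ 16 we have 2·(32j^3) ≥ 32(j+1)^3, since 2 ≥ (1 + 1/j)^3 for all j ≥ 16.
Combining, 2·2^(j + 1) ≥ 32(j+1)^3.
By the principle of mathematical induction, the result holds for all m ≥ 16.
Hence the smallest such n₀ is 16.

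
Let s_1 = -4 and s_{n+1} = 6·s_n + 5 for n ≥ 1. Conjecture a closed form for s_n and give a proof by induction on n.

s_n = -3·6^(n - 1) - 1

Computing the first terms: s_1 = -4, s_2 = -19, s_3 = -109. This suggests s_n = -3·6^(n - 1) - 1.
For the base case n = 1: the formula gives -4 = -4 = s_1.
Inductive step: assume the claim holds for n = j, so s_j = -3·6^(j - 1) - 1.
Then s_{j+1} = 6·s_j + 5 = 6·(-3·6^(j - 1) - 1) + 5 = -3·6^j - 1 = -3·6^((j+1) - 1) - 1,
which is the claimed formula at n = j+1.
By induction, the statement is established for all n ≥ 1.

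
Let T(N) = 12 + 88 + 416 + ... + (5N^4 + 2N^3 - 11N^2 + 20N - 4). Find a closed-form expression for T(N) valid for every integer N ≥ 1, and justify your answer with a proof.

We claim T(N) = N(N^4 + 3N^3 - N^2 + 5N + 4) for all N ≥ 1.
When N = 1: T(1) = 12, and the closed form gives 12. They agree.
Inductive step: suppose the statement holds for some k ≥ 1, so T(k) = k(k^4 + 3k^3 - k^2 + 5k + 4).
Then T(k+1) = T(k) + (5k^4 + 22k^3 + 25k^2 + 24k + 12) = (k(k^4 + 3k^3 - k^2 + 5k + 4)) + (5k^4 + 22k^3 + 25k^2 + 24k + 12).
Simplifying, T(k+1) = (k + 1)(k^4 + 7k^3 + 14k^2 + 16k + 12) = (k+1)((k+1)^4 + 3(k+1)^3 - (k+1)^2 + 5(k+1) + 4),
which is the closed form with N = k+1.
By induction, the statement is established for all N ≥ 1.

T(N) = N(N^4 + 3N^3 - N^2 + 5N + 4)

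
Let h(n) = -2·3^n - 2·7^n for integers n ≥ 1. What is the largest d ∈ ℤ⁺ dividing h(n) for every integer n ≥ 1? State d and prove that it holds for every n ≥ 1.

Computing the first values: h(1) = -20 and h(2) = -116; gcd(-20, -116) = 4, so d ≤ 4.
We prove 4 | -2·3^n - 2·7^n for all n ≥ 1 by induction on n.
Base step (n = 1): h(1) = -20 = 4·(-5), so 4 | h(1).
Suppose the result is true for n = r, i.e. 4 | h(r). Then
h(r+1) − 7·h(r) = (-2·3^(r+1) - 2·7^(r+1)) − 7·(-2·3^r - 2·7^r) = (-2)·3^r·(3 − 7) = (8)·3^r. Since 4 | h(r) by the inductive hypothesis, 4 | 7·h(r); and 4 | 8 since 8 = 4·2. Therefore 4 | h(r+1).
Hence, by induction on n, the claim holds for every n ≥ 1.
Therefore the largest such d is 4.

d = 4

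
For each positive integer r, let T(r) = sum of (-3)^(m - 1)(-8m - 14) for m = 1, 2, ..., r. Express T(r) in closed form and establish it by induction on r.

We claim T(r) = 2(-3)^r(r + 2) - 4 for all r ≥ 1.
Base case (r = 1): T(1) = -22, and the closed form gives -22. They agree.
Inductive step: suppose the statement holds for some m ≥ 1, so T(m) = 2(-3)^m(m + 2) - 4.
Then T(m+1) = T(m) + ((-3)^m(-8m - 22)) = (2(-3)^m(m + 2) - 4) + ((-3)^m(-8m - 22)).
Simplifying, T(m+1) = -6(-3)^m·m - 18(-3)^m - 4 = 2(-3)^(m+1)((m+1) + 2) - 4,
which is the closed form with r = m+1.
This completes the induction.

T(r) = 2(-3)^r(r + 2) - 4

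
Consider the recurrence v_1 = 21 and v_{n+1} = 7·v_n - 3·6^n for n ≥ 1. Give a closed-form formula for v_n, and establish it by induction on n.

Computing the first terms: v_1 = 21, v_2 = 129, v_3 = 795. This suggests v_n = 3·6^n + 3·7^(n - 1).
When n = 1: the formula gives 21 = 21 = v_1.
Inductive step: suppose the statement holds for some r ≥ 1, so v_r = 3·6^r + 3·7^(r - 1).
Then v_{r+1} = 7·v_r - 3·6^r = 7·(3·6^r + 3·7^(r - 1)) - 3·6^r = 3·6^(r + 1) + 3·7^r = 3·6^(r+1) + 3·7^((r+1) - 1),
which is the claimed formula at n = r+1.
By the principle of mathematical induction, the result holds for all n ≥ 1.

v_n = 3·6^n + 3·7^(n - 1)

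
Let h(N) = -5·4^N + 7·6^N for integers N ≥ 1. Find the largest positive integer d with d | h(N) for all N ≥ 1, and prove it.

d = 2

Computing the first values: h(1) = 22 and h(2) = 172; gcd(22, 172) = 2, so d ≤ 2.
We prove 2 | -5·4^N + 7·6^N for all N ≥ 1 by induction on N.
When N = 1: h(1) = 22 = 2·(11), so 2 | h(1).
For the inductive step, assume it holds for an arbitrary p ≥ 1, i.e. 2 | h(p). Then
h(p+1) − 6·h(p) = (-5·4^(p+1) + 7·6^(p+1)) − 6·(-5·4^p + 7·6^p) = (-5)·4^p·(4 − 6) = (10)·4^p. Since 2 | h(p) by the inductive hypothesis, 2 | 6·h(p); and 2 | 10 since 10 = 2·5. Therefore 2 | h(p+1).
This completes the induction.
Therefore the largest such d is 2.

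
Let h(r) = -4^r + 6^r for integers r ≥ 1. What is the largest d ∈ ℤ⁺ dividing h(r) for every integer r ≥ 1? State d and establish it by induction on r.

d = 2

Computing the first values: h(1) = 2 and h(2) = 20; gcd(2, 20) = 2, so d ≤ 2.
We prove 2 | -4^r + 6^r for all r ≥ 1 by induction on r.
Base case (r = 1): h(1) = 2 = 2·(1), so 2 | h(1).
Inductive step: assume the claim holds for r = i, i.e. 2 | h(i). Then
6^{i+1} − 4^{i+1} = 6·6^i − 4·4^i = 6·(6^i − 4^i) + (2)·4^i. The first term is divisible by 2 by the inductive hypothesis, and the second term (2)·4^i is divisible by 2 since 2 | 2. Hence 2 | h(i+1).
By the principle of mathematical induction, the result holds for all r ≥ 1.
Therefore the largest such d is 2.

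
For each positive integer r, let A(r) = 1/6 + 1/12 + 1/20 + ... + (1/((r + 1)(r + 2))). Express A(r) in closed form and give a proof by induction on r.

A(r) = r/(2(r + 2))

We claim A(r) = r/(2(r + 2)) for all r ≥ 1.
Base step (r = 1): A(1) = 1/6, and the closed form gives 1/6. They agree.
Inductive step: suppose the statement holds for some i ≥ 1, so A(i) = i/(2(i + 2)).
Then A(i+1) = A(i) + (1/((i + 2)(i + 3))) = (i/(2(i + 2))) + (1/((i + 2)(i + 3))).
Simplifying, A(i+1) = (i + 1)/(2(i + 3)) = (i+1)/(2((i+1) + 2)),
which is the closed form with r = i+1.
This completes the induction.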